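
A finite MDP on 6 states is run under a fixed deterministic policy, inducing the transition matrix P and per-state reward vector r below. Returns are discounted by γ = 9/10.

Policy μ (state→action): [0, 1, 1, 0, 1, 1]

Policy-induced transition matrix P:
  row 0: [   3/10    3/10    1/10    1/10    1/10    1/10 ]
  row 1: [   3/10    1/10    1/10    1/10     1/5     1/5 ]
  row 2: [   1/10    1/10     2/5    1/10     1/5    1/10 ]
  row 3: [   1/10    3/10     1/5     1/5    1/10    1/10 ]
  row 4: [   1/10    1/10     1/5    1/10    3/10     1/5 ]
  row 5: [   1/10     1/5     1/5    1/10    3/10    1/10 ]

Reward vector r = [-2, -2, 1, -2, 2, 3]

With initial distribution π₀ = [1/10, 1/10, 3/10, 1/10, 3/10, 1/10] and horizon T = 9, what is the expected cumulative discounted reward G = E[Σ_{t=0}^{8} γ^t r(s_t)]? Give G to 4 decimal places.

G = 1.5083

t=0: π = [0.1000, 0.1000, 0.3000, 0.1000, 0.3000, 0.1000], E[r] = 0.6000, γ^t·E[r] = 0.600000, running G = 0.600000
t=1: π = [0.1400, 0.1500, 0.2400, 0.1100, 0.2200, 0.1400], E[r] = 0.3000, γ^t·E[r] = 0.270000, running G = 0.870000
t=2: π = [0.1580, 0.1640, 0.2190, 0.1110, 0.2110, 0.1370], E[r] = 0.1860, γ^t·E[r] = 0.150660, running G = 1.020660
t=3: π = [0.1644, 0.1675, 0.2116, 0.1111, 0.2079, 0.1375], E[r] = 0.1539, γ^t·E[r] = 0.112193, running G = 1.132853
t=4: π = [0.1664, 0.1689, 0.2091, 0.1111, 0.2070, 0.1375], E[r] = 0.1431, γ^t·E[r] = 0.093855, running G = 1.226708
t=5: π = [0.1670, 0.1693, 0.2083, 0.1111, 0.2067, 0.1376], E[r] = 0.1396, γ^t·E[r] = 0.082459, running G = 1.309167
t=6: π = [0.1673, 0.1694, 0.2080, 0.1111, 0.2066, 0.1376], E[r] = 0.1385, γ^t·E[r] = 0.073617, running G = 1.382784
t=7: π = [0.1673, 0.1694, 0.2079, 0.1111, 0.2066, 0.1376], E[r] = 0.1382, γ^t·E[r] = 0.066082, running G = 1.448866
t=8: π = [0.1674, 0.1694, 0.2079, 0.1111, 0.2066, 0.1376], E[r] = 0.1380, γ^t·E[r] = 0.059422, running G = 1.508288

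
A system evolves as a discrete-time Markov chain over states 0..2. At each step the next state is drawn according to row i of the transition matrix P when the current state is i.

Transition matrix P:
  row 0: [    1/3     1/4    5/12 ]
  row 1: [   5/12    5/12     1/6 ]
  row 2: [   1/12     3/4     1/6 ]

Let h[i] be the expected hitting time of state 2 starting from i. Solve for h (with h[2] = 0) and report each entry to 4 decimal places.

h = [2.9268, 3.8049, 0.0000]

First-step conditioning: h[2] = 0; for i ≠ 2, h[i] = 1 + Σ_k P[i][k]·h[k].
  h[0] = 1 + 1/3·h[0] + 1/4·h[1]
  h[1] = 1 + 5/12·h[0] + 5/12·h[1]
Solving the 2×2 linear system over states ≠ 2 gives exactly h = [120/41, 156/41, 0] (h[2] = 0 is the target).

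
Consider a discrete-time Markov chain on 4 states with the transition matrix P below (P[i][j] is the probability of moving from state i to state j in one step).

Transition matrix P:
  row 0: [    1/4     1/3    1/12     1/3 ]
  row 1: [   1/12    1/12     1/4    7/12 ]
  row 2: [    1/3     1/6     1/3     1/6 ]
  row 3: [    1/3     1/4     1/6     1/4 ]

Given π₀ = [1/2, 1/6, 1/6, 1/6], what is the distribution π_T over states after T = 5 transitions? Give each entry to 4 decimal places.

π = [0.2572, 0.2186, 0.1961, 0.3280]

t=0: π = [0.5000, 0.1667, 0.1667, 0.1667]
t=1: π = [0.2500, 0.2500, 0.1667, 0.3333]
t=2: π = [0.2500, 0.2153, 0.1944, 0.3403]
t=3: π = [0.2587, 0.2188, 0.1962, 0.3264]
t=4: π = [0.2571, 0.2188, 0.1960, 0.3281]
t=5: π = [0.2572, 0.2186, 0.1961, 0.3280]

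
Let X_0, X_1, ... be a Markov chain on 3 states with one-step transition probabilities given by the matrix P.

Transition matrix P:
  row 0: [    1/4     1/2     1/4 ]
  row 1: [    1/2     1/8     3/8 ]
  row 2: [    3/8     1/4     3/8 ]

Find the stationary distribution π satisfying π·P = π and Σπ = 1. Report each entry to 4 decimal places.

Balance equations π_j = Σ_i π_i·P[i][j]:
  π_0 = 1/4·π_0 + 1/2·π_1 + 3/8·π_2
  π_1 = 1/2·π_0 + 1/8·π_1 + 1/4·π_2
  normalize: π_0 + π_1 + π_2 = 1
Solving the linear system gives exactly π = [29/79, 24/79, 26/79].

π = [0.3671, 0.3038, 0.3291]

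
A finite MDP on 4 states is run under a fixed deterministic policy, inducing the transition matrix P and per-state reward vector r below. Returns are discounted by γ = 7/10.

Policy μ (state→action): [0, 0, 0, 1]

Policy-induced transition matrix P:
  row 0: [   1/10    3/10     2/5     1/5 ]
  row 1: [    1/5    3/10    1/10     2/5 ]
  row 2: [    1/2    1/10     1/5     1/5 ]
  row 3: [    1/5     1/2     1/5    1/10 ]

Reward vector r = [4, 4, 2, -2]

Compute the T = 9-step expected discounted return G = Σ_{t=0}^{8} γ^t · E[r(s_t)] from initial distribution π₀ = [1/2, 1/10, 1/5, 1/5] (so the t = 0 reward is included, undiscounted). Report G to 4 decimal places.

G = 7.1657

t=0: π = [0.5000, 0.1000, 0.2000, 0.2000], E[r] = 2.4000, γ^t·E[r] = 2.400000, running G = 2.400000
t=1: π = [0.2100, 0.3000, 0.2900, 0.2000], E[r] = 2.2200, γ^t·E[r] = 1.554000, running G = 3.954000
t=2: π = [0.2660, 0.2820, 0.2120, 0.2400], E[r] = 2.1360, γ^t·E[r] = 1.046640, running G = 5.000640
t=3: π = [0.2370, 0.3056, 0.2250, 0.2324], E[r] = 2.1556, γ^t·E[r] = 0.739371, running G = 5.740011
t=4: π = [0.2438, 0.3015, 0.2168, 0.2379], E[r] = 2.1390, γ^t·E[r] = 0.513584, running G = 6.253594
t=5: π = [0.2407, 0.3042, 0.2186, 0.2365], E[r] = 2.1437, γ^t·E[r] = 0.360296, running G = 6.613891
t=6: π = [0.2415, 0.3036, 0.2177, 0.2372], E[r] = 2.1414, γ^t·E[r] = 0.251937, running G = 6.865828
t=7: π = [0.2412, 0.3039, 0.2179, 0.2370], E[r] = 2.1421, γ^t·E[r] = 0.176414, running G = 7.042241
t=8: π = [0.2413, 0.3038, 0.2178, 0.2371], E[r] = 2.1418, γ^t·E[r] = 0.123473, running G = 7.165714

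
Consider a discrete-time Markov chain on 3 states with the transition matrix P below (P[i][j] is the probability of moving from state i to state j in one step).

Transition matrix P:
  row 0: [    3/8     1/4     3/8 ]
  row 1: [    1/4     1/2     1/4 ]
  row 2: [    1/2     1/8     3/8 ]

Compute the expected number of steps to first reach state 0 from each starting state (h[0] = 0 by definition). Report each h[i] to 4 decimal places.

First-step conditioning: h[0] = 0; for i ≠ 0, h[i] = 1 + Σ_k P[i][k]·h[k].
  h[1] = 1 + 1/2·h[1] + 1/4·h[2]
  h[2] = 1 + 1/8·h[1] + 3/8·h[2]
Solving the 2×2 linear system over states ≠ 0 gives exactly h = [0, 28/9, 20/9] (h[0] = 0 is the target).

h = [0.0000, 3.1111, 2.2222]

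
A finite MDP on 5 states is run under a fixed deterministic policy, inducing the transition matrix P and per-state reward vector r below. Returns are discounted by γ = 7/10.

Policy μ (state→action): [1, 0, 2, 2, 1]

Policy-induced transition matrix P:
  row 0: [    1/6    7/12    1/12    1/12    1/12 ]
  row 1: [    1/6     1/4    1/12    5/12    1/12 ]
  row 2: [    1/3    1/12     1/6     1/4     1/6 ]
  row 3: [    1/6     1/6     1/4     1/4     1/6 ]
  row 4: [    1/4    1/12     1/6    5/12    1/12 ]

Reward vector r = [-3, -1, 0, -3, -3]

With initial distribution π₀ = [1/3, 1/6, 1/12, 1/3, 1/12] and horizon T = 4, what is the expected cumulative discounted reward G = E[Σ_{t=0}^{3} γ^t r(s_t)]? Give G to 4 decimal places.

t=0: π = [0.3333, 0.1667, 0.0833, 0.3333, 0.0833], E[r] = -2.4167, γ^t·E[r] = -2.416667, running G = -2.416667
t=1: π = [0.1875, 0.3056, 0.1528, 0.2361, 0.1181], E[r] = -1.9306, γ^t·E[r] = -1.351389, running G = -3.768056
t=2: π = [0.2020, 0.2477, 0.1453, 0.2894, 0.1157], E[r] = -2.0689, γ^t·E[r] = -1.013744, running G = -4.781800
t=3: π = [0.2005, 0.2497, 0.1533, 0.2769, 0.1196], E[r] = -2.0407, γ^t·E[r] = -0.699944, running G = -5.481744

G = -5.4817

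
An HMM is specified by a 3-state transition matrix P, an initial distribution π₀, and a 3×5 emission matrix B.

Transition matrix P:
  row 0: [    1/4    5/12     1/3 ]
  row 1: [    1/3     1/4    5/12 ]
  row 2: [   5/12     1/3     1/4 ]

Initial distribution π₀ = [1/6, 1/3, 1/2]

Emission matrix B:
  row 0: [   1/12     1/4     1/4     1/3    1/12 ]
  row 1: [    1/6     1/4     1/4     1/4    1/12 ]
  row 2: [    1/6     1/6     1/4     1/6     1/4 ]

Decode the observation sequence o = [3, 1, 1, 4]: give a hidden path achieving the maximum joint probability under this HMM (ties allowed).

t=0: δ = [5.556e-02, 8.333e-02, 8.333e-02]  (obs o_0=3)
t=1: δ = [8.681e-03, 6.944e-03, 5.787e-03]  ψ = [2, 2, 1]  (obs o_1=1)
t=2: δ = [6.028e-04, 9.042e-04, 4.823e-04]  ψ = [2, 0, 0]  (obs o_2=1)
t=3: δ = [2.512e-05, 2.093e-05, 9.419e-05]  ψ = [1, 0, 1]  (obs o_3=4)
backtrack: best end state = 2; path = [2, 0, 1, 2]

path = [2, 0, 1, 2]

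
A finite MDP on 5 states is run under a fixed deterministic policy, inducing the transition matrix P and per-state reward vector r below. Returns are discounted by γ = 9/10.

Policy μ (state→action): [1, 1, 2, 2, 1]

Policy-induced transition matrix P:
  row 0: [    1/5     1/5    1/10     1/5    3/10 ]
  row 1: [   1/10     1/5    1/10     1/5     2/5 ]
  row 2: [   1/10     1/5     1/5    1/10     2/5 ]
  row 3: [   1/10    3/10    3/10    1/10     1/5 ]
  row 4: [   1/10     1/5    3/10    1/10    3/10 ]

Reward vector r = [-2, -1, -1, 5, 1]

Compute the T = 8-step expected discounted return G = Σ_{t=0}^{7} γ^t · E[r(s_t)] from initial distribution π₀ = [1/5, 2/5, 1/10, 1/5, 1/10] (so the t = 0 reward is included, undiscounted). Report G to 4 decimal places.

G = 1.9479

t=0: π = [0.2000, 0.4000, 0.1000, 0.2000, 0.1000], E[r] = 0.2000, γ^t·E[r] = 0.200000, running G = 0.200000
t=1: π = [0.1200, 0.2200, 0.1700, 0.1600, 0.3300], E[r] = 0.5000, γ^t·E[r] = 0.450000, running G = 0.650000
t=2: π = [0.1120, 0.2160, 0.2150, 0.1340, 0.3230], E[r] = 0.3380, γ^t·E[r] = 0.273780, running G = 0.923780
t=3: π = [0.1112, 0.2134, 0.2129, 0.1328, 0.3297], E[r] = 0.3450, γ^t·E[r] = 0.251505, running G = 1.175285
t=4: π = [0.1111, 0.2133, 0.2138, 0.1325, 0.3294], E[r] = 0.3423, γ^t·E[r] = 0.224609, running G = 1.399894
t=5: π = [0.1111, 0.2132, 0.2137, 0.1324, 0.3295], E[r] = 0.3425, γ^t·E[r] = 0.202213, running G = 1.602108
t=6: π = [0.1111, 0.2132, 0.2138, 0.1324, 0.3295], E[r] = 0.3424, γ^t·E[r] = 0.181972, running G = 1.784080
t=7: π = [0.1111, 0.2132, 0.2138, 0.1324, 0.3295], E[r] = 0.3424, γ^t·E[r] = 0.163776, running G = 1.947856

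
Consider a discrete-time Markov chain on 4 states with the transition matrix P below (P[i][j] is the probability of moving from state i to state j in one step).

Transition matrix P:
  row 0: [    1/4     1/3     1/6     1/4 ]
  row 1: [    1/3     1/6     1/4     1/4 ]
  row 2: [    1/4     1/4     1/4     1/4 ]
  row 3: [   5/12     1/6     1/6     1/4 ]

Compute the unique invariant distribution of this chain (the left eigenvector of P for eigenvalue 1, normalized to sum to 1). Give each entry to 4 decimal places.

Balance equations π_j = Σ_i π_i·P[i][j]:
  π_0 = 1/4·π_0 + 1/3·π_1 + 1/4·π_2 + 5/12·π_3
  π_1 = 1/3·π_0 + 1/6·π_1 + 1/4·π_2 + 1/6·π_3
  π_2 = 1/6·π_0 + 1/4·π_1 + 1/4·π_2 + 1/6·π_3
  normalize: π_0 + π_1 + π_2 + π_3 = 1
Solving the linear system gives exactly π = [193/620, 73/310, 63/310, 1/4].

π = [0.3113, 0.2355, 0.2032, 0.2500]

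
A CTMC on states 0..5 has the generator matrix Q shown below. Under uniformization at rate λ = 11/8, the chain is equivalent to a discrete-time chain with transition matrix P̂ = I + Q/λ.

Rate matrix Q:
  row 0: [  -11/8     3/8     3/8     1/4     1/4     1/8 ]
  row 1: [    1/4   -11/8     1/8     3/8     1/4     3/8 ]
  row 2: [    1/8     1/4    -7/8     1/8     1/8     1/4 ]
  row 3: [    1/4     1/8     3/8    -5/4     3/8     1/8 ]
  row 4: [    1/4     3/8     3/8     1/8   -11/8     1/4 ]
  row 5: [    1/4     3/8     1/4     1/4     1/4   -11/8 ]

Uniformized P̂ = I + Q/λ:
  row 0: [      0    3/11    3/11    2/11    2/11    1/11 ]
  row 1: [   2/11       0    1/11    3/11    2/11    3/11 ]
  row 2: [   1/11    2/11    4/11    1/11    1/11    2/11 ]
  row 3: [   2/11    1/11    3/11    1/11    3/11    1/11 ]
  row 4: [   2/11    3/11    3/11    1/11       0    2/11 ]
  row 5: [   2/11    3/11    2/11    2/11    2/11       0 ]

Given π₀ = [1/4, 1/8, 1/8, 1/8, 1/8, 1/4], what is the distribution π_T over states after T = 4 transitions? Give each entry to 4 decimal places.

t=0: π = [0.2500, 0.1250, 0.1250, 0.1250, 0.1250, 0.2500]
t=1: π = [0.1250, 0.2045, 0.2386, 0.1591, 0.1591, 0.1136]
t=2: π = [0.1374, 0.1663, 0.2469, 0.1498, 0.1457, 0.1539]
t=3: π = [0.1344, 0.1777, 0.2509, 0.1476, 0.1465, 0.1428]
t=4: π = [0.1346, 0.1746, 0.2502, 0.1484, 0.1458, 0.1464]

π = [0.1346, 0.1746, 0.2502, 0.1484, 0.1458, 0.1464]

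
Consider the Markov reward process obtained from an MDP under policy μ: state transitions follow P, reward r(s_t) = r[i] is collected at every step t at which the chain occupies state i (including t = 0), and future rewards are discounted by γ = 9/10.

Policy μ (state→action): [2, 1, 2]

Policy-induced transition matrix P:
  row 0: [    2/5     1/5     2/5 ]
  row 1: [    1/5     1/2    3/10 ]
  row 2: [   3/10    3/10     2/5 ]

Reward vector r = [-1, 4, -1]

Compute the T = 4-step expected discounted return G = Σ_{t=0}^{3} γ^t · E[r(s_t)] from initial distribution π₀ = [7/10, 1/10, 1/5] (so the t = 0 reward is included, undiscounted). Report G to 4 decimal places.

G = 0.6667

t=0: π = [0.7000, 0.1000, 0.2000], E[r] = -0.5000, γ^t·E[r] = -0.500000, running G = -0.500000
t=1: π = [0.3600, 0.2500, 0.3900], E[r] = 0.2500, γ^t·E[r] = 0.225000, running G = -0.275000
t=2: π = [0.3110, 0.3140, 0.3750], E[r] = 0.5700, γ^t·E[r] = 0.461700, running G = 0.186700
t=3: π = [0.2997, 0.3317, 0.3686], E[r] = 0.6585, γ^t·E[r] = 0.480047, running G = 0.666747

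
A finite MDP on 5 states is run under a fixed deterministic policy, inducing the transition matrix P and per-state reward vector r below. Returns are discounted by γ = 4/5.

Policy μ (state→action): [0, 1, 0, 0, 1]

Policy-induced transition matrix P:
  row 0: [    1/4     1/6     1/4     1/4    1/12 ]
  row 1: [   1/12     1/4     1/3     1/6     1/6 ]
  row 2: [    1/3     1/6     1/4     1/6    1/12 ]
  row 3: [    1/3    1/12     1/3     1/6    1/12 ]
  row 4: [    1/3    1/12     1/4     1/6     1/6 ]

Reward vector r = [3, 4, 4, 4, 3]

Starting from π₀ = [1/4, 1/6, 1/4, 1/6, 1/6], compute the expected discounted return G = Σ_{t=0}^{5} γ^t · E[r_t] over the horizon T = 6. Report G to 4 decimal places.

G = 13.3221

t=0: π = [0.2500, 0.1667, 0.2500, 0.1667, 0.1667], E[r] = 3.5833, γ^t·E[r] = 3.583333, running G = 3.583333
t=1: π = [0.2708, 0.1528, 0.2778, 0.1875, 0.1111], E[r] = 3.6181, γ^t·E[r] = 2.894444, running G = 6.477778
t=2: π = [0.2726, 0.1545, 0.2784, 0.1892, 0.1053], E[r] = 3.6221, γ^t·E[r] = 2.318148, running G = 8.795926
t=3: π = [0.2720, 0.1550, 0.2786, 0.1894, 0.1050], E[r] = 3.6230, γ^t·E[r] = 1.854988, running G = 10.650914
t=4: π = [0.2719, 0.1551, 0.2787, 0.1893, 0.1050], E[r] = 3.6231, γ^t·E[r] = 1.484015, running G = 12.134928
t=5: π = [0.2719, 0.1551, 0.2787, 0.1893, 0.1050], E[r] = 3.6231, γ^t·E[r] = 1.187213, running G = 13.322141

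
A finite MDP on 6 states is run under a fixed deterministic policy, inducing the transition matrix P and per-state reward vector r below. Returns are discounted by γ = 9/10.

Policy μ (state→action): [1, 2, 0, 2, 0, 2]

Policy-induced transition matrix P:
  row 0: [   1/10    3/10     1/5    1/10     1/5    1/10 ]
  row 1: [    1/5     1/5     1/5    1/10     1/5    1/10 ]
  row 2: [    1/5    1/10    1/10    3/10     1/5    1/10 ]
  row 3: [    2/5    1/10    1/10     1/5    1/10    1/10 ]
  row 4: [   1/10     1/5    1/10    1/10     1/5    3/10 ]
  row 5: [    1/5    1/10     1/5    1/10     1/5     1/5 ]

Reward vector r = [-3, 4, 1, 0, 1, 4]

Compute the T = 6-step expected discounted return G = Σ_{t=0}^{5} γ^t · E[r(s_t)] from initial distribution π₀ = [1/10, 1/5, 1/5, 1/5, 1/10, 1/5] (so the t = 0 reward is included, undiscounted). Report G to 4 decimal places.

t=0: π = [0.1000, 0.2000, 0.2000, 0.2000, 0.1000, 0.2000], E[r] = 1.6000, γ^t·E[r] = 1.600000, running G = 1.600000
t=1: π = [0.2200, 0.1500, 0.1500, 0.1600, 0.1800, 0.1400], E[r] = 0.8300, γ^t·E[r] = 0.747000, running G = 2.347000
t=2: π = [0.1920, 0.1770, 0.1510, 0.1460, 0.1840, 0.1500], E[r] = 1.0670, γ^t·E[r] = 0.864270, running G = 3.211270
t=3: π = [0.1916, 0.1745, 0.1519, 0.1448, 0.1854, 0.1518], E[r] = 1.0677, γ^t·E[r] = 0.778353, running G = 3.989623
t=4: π = [0.1913, 0.1743, 0.1518, 0.1449, 0.1855, 0.1523], E[r] = 1.0698, γ^t·E[r] = 0.701902, running G = 4.691526
t=5: π = [0.1913, 0.1742, 0.1518, 0.1448, 0.1855, 0.1523], E[r] = 1.0697, γ^t·E[r] = 0.631632, running G = 5.323158

G = 5.3232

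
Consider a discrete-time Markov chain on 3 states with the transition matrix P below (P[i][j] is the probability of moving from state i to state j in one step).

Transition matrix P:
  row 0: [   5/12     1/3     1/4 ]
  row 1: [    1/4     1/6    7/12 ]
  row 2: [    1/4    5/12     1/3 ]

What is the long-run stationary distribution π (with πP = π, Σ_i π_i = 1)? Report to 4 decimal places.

π = [0.3000, 0.3133, 0.3867]

Balance equations π_j = Σ_i π_i·P[i][j]:
  π_0 = 5/12·π_0 + 1/4·π_1 + 1/4·π_2
  π_1 = 1/3·π_0 + 1/6·π_1 + 5/12·π_2
  normalize: π_0 + π_1 + π_2 = 1
Solving the linear system gives exactly π = [3/10, 47/150, 29/75].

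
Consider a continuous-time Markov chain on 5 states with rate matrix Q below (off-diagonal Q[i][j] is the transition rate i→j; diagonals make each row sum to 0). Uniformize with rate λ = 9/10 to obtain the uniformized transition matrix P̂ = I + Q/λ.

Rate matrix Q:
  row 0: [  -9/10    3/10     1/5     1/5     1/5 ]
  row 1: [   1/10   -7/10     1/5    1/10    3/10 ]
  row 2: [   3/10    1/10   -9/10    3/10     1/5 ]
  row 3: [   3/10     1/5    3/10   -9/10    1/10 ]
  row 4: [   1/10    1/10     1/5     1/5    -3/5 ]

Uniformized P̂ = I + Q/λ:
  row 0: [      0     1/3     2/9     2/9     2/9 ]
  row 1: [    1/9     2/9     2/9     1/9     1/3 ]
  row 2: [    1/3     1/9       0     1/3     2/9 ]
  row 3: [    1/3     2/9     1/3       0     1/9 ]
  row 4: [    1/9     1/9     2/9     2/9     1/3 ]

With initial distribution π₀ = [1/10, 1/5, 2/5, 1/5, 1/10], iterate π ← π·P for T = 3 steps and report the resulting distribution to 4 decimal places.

t=0: π = [0.1000, 0.2000, 0.4000, 0.2000, 0.1000]
t=1: π = [0.2333, 0.1778, 0.1556, 0.2000, 0.2333]
t=2: π = [0.1642, 0.2049, 0.2099, 0.1753, 0.2457]
t=3: π = [0.1785, 0.1898, 0.1951, 0.1838, 0.2528]

π = [0.1785, 0.1898, 0.1951, 0.1838, 0.2528]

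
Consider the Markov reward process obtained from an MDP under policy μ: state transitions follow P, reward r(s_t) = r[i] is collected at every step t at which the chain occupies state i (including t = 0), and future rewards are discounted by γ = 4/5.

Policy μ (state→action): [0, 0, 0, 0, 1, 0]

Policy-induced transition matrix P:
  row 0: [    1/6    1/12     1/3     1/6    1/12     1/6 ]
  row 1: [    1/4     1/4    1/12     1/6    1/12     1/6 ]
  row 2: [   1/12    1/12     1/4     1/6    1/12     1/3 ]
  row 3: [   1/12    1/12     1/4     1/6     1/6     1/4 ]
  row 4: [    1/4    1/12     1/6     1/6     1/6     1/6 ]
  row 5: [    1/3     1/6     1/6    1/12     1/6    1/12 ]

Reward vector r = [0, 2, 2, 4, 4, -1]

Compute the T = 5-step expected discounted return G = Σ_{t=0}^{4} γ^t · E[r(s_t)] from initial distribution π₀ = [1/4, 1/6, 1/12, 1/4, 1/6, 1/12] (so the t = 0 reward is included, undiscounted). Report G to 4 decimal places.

t=0: π = [0.2500, 0.1667, 0.0833, 0.2500, 0.1667, 0.0833], E[r] = 2.0833, γ^t·E[r] = 2.083333, running G = 2.083333
t=1: π = [0.1806, 0.1181, 0.2222, 0.1597, 0.1250, 0.1944], E[r] = 1.6250, γ^t·E[r] = 1.300000, running G = 3.383333
t=2: π = [0.1875, 0.1192, 0.2188, 0.1505, 0.1233, 0.2008], E[r] = 1.5700, γ^t·E[r] = 1.004815, running G = 4.388148
t=3: π = [0.1896, 0.1199, 0.2188, 0.1499, 0.1229, 0.1989], E[r] = 1.5697, γ^t·E[r] = 0.803679, running G = 5.191827
t=4: π = [0.1893, 0.1199, 0.2190, 0.1501, 0.1226, 0.1990], E[r] = 1.5697, γ^t·E[r] = 0.642940, running G = 5.834767

G = 5.8348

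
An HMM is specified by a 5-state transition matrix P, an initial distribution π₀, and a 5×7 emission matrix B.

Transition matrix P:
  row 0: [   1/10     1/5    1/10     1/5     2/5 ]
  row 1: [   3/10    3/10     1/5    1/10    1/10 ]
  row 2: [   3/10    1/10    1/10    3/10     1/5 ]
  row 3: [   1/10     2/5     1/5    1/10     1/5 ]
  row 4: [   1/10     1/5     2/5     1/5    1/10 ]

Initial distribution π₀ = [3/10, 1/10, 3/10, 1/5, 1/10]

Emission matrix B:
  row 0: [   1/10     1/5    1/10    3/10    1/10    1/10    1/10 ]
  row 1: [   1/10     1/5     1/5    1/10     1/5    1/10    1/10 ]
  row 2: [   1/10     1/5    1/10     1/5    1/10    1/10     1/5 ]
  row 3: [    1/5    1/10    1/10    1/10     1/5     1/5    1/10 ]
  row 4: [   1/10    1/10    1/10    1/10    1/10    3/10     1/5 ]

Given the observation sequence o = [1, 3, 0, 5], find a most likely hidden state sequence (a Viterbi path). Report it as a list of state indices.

path = [2, 0, 3, 4]

t=0: δ = [6.000e-02, 2.000e-02, 6.000e-02, 2.000e-02, 1.000e-02]  (obs o_0=1)
t=1: δ = [5.400e-03, 1.200e-03, 1.200e-03, 1.800e-03, 2.400e-03]  ψ = [2, 0, 0, 2, 0]  (obs o_1=3)
t=2: δ = [5.400e-05, 1.080e-04, 9.600e-05, 2.160e-04, 2.160e-04]  ψ = [0, 0, 4, 0, 0]  (obs o_2=0)
t=3: δ = [3.240e-06, 8.640e-06, 8.640e-06, 8.640e-06, 1.296e-05]  ψ = [1, 3, 4, 4, 3]  (obs o_3=5)
backtrack: best end state = 4; path = [2, 0, 3, 4]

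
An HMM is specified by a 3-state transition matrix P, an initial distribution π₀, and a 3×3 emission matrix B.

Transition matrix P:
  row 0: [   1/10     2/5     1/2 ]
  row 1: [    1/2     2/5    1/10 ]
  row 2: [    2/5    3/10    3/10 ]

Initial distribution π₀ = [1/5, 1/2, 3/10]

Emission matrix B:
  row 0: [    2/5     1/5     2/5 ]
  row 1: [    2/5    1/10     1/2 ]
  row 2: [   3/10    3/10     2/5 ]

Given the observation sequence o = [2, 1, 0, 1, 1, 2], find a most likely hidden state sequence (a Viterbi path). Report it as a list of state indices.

t=0: δ = [8.000e-02, 2.500e-01, 1.200e-01]  (obs o_0=2)
t=1: δ = [2.500e-02, 1.000e-02, 1.200e-02]  ψ = [1, 1, 0]  (obs o_1=1)
t=2: δ = [2.000e-03, 4.000e-03, 3.750e-03]  ψ = [1, 0, 0]  (obs o_2=0)
t=3: δ = [4.000e-04, 1.600e-04, 3.375e-04]  ψ = [1, 1, 2]  (obs o_3=1)
t=4: δ = [2.700e-05, 1.600e-05, 6.000e-05]  ψ = [2, 0, 0]  (obs o_4=1)
t=5: δ = [9.600e-06, 9.000e-06, 7.200e-06]  ψ = [2, 2, 2]  (obs o_5=2)
backtrack: best end state = 0; path = [1, 0, 1, 0, 2, 0]

path = [1, 0, 1, 0, 2, 0]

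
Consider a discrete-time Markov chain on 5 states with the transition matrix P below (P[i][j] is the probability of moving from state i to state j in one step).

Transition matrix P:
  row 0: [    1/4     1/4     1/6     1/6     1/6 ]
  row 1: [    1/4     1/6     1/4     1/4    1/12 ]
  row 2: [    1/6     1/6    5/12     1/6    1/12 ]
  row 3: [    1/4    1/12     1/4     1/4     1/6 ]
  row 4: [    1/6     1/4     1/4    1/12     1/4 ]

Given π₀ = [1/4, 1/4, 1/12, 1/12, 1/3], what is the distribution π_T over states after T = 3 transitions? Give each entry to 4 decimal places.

t=0: π = [0.2500, 0.2500, 0.0833, 0.0833, 0.3333]
t=1: π = [0.2153, 0.2083, 0.2431, 0.1667, 0.1667]
t=2: π = [0.2159, 0.1846, 0.2726, 0.1840, 0.1429]
t=3: π = [0.2154, 0.1812, 0.2774, 0.1855, 0.1405]

π = [0.2154, 0.1812, 0.2774, 0.1855, 0.1405]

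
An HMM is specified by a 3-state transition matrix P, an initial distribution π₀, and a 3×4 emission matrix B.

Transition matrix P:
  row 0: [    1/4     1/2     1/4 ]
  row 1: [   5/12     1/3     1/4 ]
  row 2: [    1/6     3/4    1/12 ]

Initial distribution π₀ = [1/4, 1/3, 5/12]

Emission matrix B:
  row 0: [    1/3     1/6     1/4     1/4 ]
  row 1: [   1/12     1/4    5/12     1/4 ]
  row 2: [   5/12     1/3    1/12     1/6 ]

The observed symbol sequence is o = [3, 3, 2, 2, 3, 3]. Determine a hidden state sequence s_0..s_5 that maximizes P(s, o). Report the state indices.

t=0: δ = [6.250e-02, 8.333e-02, 6.944e-02]  (obs o_0=3)
t=1: δ = [8.681e-03, 1.302e-02, 3.472e-03]  ψ = [1, 2, 1]  (obs o_1=3)
t=2: δ = [1.356e-03, 1.808e-03, 2.713e-04]  ψ = [1, 0, 1]  (obs o_2=2)
t=3: δ = [1.884e-04, 2.826e-04, 3.768e-05]  ψ = [1, 0, 1]  (obs o_3=2)
t=4: δ = [2.943e-05, 2.355e-05, 1.177e-05]  ψ = [1, 0, 1]  (obs o_4=3)
t=5: δ = [2.453e-06, 3.679e-06, 1.226e-06]  ψ = [1, 0, 0]  (obs o_5=3)
backtrack: best end state = 1; path = [2, 1, 0, 1, 0, 1]

path = [2, 1, 0, 1, 0, 1]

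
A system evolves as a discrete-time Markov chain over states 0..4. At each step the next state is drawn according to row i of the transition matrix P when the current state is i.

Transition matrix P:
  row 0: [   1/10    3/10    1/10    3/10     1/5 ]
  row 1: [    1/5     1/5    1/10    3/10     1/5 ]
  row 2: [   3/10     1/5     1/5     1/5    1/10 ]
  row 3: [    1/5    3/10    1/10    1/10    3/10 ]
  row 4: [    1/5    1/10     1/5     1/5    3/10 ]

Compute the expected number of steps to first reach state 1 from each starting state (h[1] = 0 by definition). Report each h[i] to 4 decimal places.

h = [4.1660, 0.0000, 4.5138, 4.2456, 5.1215]

First-step conditioning: h[1] = 0; for i ≠ 1, h[i] = 1 + Σ_k P[i][k]·h[k].
  h[0] = 1 + 1/10·h[0] + 1/10·h[2] + 3/10·h[3] + 1/5·h[4]
  h[2] = 1 + 3/10·h[0] + 1/5·h[2] + 1/5·h[3] + 1/10·h[4]
  h[3] = 1 + 1/5·h[0] + 1/10·h[2] + 1/10·h[3] + 3/10·h[4]
  h[4] = 1 + 1/5·h[0] + 1/5·h[2] + 1/5·h[3] + 3/10·h[4]
Solving the 4×4 linear system over states ≠ 1 gives exactly h = [4970/1193, 0, 5385/1193, 5065/1193, 6110/1193] (h[1] = 0 is the target).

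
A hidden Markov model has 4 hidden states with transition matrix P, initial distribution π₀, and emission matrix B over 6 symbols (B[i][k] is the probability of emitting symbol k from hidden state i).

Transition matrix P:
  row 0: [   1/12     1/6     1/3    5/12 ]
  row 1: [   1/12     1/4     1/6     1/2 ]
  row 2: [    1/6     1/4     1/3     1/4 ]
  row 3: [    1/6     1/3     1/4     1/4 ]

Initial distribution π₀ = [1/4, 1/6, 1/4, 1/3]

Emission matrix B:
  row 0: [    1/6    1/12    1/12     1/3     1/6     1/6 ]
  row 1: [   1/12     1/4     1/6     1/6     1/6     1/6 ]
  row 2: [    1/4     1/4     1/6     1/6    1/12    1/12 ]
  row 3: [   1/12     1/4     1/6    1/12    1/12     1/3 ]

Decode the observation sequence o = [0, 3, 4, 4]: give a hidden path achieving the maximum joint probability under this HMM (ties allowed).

path = [2, 0, 3, 1]

t=0: δ = [4.167e-02, 1.389e-02, 6.250e-02, 2.778e-02]  (obs o_0=0)
t=1: δ = [3.472e-03, 2.604e-03, 3.472e-03, 1.447e-03]  ψ = [2, 2, 2, 0]  (obs o_1=3)
t=2: δ = [9.645e-05, 1.447e-04, 9.645e-05, 1.206e-04]  ψ = [2, 2, 0, 0]  (obs o_2=4)
t=3: δ = [3.349e-06, 6.698e-06, 2.679e-06, 6.028e-06]  ψ = [3, 3, 0, 1]  (obs o_3=4)
backtrack: best end state = 1; path = [2, 0, 3, 1]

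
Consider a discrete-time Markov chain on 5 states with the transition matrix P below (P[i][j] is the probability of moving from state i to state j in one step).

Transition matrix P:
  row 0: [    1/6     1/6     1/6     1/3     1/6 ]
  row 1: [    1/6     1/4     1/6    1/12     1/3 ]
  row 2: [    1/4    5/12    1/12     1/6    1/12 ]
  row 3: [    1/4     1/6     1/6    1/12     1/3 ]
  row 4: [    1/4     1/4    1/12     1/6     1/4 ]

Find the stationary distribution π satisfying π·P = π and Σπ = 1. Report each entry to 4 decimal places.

Balance equations π_j = Σ_i π_i·P[i][j]:
  π_0 = 1/6·π_0 + 1/6·π_1 + 1/4·π_2 + 1/4·π_3 + 1/4·π_4
  π_1 = 1/6·π_0 + 1/4·π_1 + 5/12·π_2 + 1/6·π_3 + 1/4·π_4
  π_2 = 1/6·π_0 + 1/6·π_1 + 1/12·π_2 + 1/6·π_3 + 1/12·π_4
  π_3 = 1/3·π_0 + 1/12·π_1 + 1/6·π_2 + 1/12·π_3 + 1/6·π_4
  normalize: π_0 + π_1 + π_2 + π_3 + π_4 = 1
Solving the linear system gives exactly π = [839/3953, 952/3953, 534/3953, 664/3953, 964/3953].

π = [0.2122, 0.2408, 0.1351, 0.1680, 0.2439]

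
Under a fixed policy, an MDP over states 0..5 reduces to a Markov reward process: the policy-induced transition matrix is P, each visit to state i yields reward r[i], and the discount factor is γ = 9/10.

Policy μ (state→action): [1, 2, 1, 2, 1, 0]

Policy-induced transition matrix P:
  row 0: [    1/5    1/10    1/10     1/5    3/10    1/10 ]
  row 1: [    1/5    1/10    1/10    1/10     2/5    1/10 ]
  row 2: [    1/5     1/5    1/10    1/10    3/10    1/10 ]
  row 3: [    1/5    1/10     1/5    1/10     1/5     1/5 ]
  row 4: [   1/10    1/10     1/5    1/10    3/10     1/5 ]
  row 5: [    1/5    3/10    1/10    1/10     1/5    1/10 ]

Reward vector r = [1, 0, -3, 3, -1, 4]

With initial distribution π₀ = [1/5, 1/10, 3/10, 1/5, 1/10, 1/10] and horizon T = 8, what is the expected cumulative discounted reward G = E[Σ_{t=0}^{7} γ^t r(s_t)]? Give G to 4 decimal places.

G = 1.9860

t=0: π = [0.2000, 0.1000, 0.3000, 0.2000, 0.1000, 0.1000], E[r] = 0.2000, γ^t·E[r] = 0.200000, running G = 0.200000
t=1: π = [0.1900, 0.1500, 0.1300, 0.1200, 0.2800, 0.1300], E[r] = 0.4000, γ^t·E[r] = 0.360000, running G = 0.560000
t=2: π = [0.1720, 0.1390, 0.1400, 0.1190, 0.2900, 0.1400], E[r] = 0.3790, γ^t·E[r] = 0.306990, running G = 0.866990
t=3: π = [0.1710, 0.1420, 0.1409, 0.1172, 0.2880, 0.1409], E[r] = 0.3755, γ^t·E[r] = 0.273740, running G = 1.140730
t=4: π = [0.1712, 0.1423, 0.1405, 0.1171, 0.2884, 0.1405], E[r] = 0.3746, γ^t·E[r] = 0.245795, running G = 1.386524
t=5: π = [0.1712, 0.1422, 0.1405, 0.1171, 0.2885, 0.1405], E[r] = 0.3746, γ^t·E[r] = 0.221201, running G = 1.607725
t=6: π = [0.1712, 0.1422, 0.1406, 0.1171, 0.2884, 0.1406], E[r] = 0.3746, γ^t·E[r] = 0.199084, running G = 1.806809
t=7: π = [0.1712, 0.1422, 0.1406, 0.1171, 0.2884, 0.1406], E[r] = 0.3746, γ^t·E[r] = 0.179174, running G = 1.985983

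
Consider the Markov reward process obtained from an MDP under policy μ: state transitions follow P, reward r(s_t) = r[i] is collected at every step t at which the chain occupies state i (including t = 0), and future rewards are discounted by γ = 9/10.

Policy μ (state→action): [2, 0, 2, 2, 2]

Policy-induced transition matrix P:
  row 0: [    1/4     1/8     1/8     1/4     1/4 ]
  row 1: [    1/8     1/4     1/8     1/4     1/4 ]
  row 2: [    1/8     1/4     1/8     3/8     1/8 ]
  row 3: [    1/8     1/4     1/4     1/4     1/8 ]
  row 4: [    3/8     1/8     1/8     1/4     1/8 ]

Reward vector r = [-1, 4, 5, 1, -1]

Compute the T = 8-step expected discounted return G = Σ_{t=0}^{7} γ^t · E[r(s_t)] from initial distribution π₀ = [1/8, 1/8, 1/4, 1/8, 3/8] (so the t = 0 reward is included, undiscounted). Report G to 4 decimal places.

G = 8.3133

t=0: π = [0.1250, 0.1250, 0.2500, 0.1250, 0.3750], E[r] = 1.3750, γ^t·E[r] = 1.375000, running G = 1.375000
t=1: π = [0.2344, 0.1875, 0.1406, 0.2813, 0.1563], E[r] = 1.3438, γ^t·E[r] = 1.209375, running G = 2.584375
t=2: π = [0.1934, 0.2012, 0.1602, 0.2676, 0.1777], E[r] = 1.5020, γ^t·E[r] = 1.216582, running G = 3.800957
t=3: π = [0.1936, 0.2036, 0.1584, 0.2700, 0.1743], E[r] = 1.5088, γ^t·E[r] = 1.099907, running G = 4.900864
t=4: π = [0.1928, 0.2040, 0.1588, 0.2698, 0.1747], E[r] = 1.5122, γ^t·E[r] = 0.992139, running G = 5.893003
t=5: π = [0.1928, 0.2041, 0.1587, 0.2698, 0.1746], E[r] = 1.5124, γ^t·E[r] = 0.893056, running G = 6.786059
t=6: π = [0.1927, 0.2041, 0.1587, 0.2698, 0.1746], E[r] = 1.5125, γ^t·E[r] = 0.803786, running G = 7.589845
t=7: π = [0.1927, 0.2041, 0.1587, 0.2698, 0.1746], E[r] = 1.5125, γ^t·E[r] = 0.723410, running G = 8.313255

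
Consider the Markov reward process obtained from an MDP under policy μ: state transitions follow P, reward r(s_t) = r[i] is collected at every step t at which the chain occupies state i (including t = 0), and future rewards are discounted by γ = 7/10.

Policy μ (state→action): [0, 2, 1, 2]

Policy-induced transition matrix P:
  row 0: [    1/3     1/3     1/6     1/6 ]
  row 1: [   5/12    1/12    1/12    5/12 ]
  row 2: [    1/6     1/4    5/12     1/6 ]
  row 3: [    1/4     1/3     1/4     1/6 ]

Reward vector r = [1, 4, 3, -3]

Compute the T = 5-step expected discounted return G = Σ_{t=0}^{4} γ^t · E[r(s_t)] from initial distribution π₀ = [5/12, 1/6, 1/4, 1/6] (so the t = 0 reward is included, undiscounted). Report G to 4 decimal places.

G = 3.6946

t=0: π = [0.4167, 0.1667, 0.2500, 0.1667], E[r] = 1.3333, γ^t·E[r] = 1.333333, running G = 1.333333
t=1: π = [0.2917, 0.2708, 0.2292, 0.2083], E[r] = 1.4375, γ^t·E[r] = 1.006250, running G = 2.339583
t=2: π = [0.3003, 0.2465, 0.2188, 0.2344], E[r] = 1.2396, γ^t·E[r] = 0.607396, running G = 2.946979
t=3: π = [0.2979, 0.2535, 0.2203, 0.2283], E[r] = 1.2879, γ^t·E[r] = 0.441751, running G = 3.388731
t=4: π = [0.2987, 0.2516, 0.2197, 0.2300], E[r] = 1.2740, γ^t·E[r] = 0.305883, running G = 3.694613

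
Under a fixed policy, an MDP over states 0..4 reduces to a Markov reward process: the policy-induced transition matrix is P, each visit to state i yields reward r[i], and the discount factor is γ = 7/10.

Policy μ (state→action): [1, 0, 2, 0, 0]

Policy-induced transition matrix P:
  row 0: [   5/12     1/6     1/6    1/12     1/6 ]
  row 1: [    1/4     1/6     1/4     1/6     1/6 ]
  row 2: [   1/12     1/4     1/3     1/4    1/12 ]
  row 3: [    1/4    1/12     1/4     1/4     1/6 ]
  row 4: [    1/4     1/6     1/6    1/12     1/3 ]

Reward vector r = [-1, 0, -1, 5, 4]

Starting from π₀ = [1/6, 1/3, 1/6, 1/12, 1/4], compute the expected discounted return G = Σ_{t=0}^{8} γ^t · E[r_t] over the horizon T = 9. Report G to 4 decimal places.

G = 3.3860

t=0: π = [0.1667, 0.3333, 0.1667, 0.0833, 0.2500], E[r] = 1.0833, γ^t·E[r] = 1.083333, running G = 1.083333
t=1: π = [0.2500, 0.1736, 0.2292, 0.1528, 0.1944], E[r] = 1.0625, γ^t·E[r] = 0.743750, running G = 1.827083
t=2: π = [0.2535, 0.1730, 0.2321, 0.1615, 0.1800], E[r] = 1.0417, γ^t·E[r] = 0.510417, running G = 2.337500
t=3: π = [0.2536, 0.1726, 0.2332, 0.1633, 0.1773], E[r] = 1.0392, γ^t·E[r] = 0.356448, running G = 2.693948
t=4: π = [0.2534, 0.1725, 0.2335, 0.1638, 0.1768], E[r] = 1.0393, γ^t·E[r] = 0.249524, running G = 2.943472
t=5: π = [0.2533, 0.1725, 0.2336, 0.1639, 0.1767], E[r] = 1.0394, γ^t·E[r] = 0.174693, running G = 3.118165
t=6: π = [0.2533, 0.1725, 0.2336, 0.1640, 0.1766], E[r] = 1.0395, γ^t·E[r] = 0.122293, running G = 3.240458
t=7: π = [0.2533, 0.1725, 0.2336, 0.1640, 0.1766], E[r] = 1.0395, γ^t·E[r] = 0.085607, running G = 3.326065
t=8: π = [0.2533, 0.1725, 0.2336, 0.1640, 0.1766], E[r] = 1.0395, γ^t·E[r] = 0.059925, running G = 3.385991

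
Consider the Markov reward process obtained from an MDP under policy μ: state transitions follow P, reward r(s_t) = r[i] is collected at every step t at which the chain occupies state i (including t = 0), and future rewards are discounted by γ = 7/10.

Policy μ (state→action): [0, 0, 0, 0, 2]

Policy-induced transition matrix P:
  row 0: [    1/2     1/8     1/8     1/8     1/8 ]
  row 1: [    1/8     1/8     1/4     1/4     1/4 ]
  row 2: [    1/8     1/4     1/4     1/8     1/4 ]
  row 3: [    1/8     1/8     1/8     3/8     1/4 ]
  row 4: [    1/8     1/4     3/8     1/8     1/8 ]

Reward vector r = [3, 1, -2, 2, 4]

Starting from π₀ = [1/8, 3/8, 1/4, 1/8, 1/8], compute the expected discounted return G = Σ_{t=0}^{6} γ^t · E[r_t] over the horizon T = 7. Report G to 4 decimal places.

t=0: π = [0.1250, 0.3750, 0.2500, 0.1250, 0.1250], E[r] = 1.0000, γ^t·E[r] = 1.000000, running G = 1.000000
t=1: π = [0.1719, 0.1719, 0.2344, 0.2031, 0.2188], E[r] = 1.5000, γ^t·E[r] = 1.050000, running G = 2.050000
t=2: π = [0.1895, 0.1816, 0.2305, 0.1973, 0.2012], E[r] = 1.4883, γ^t·E[r] = 0.729258, running G = 2.779258
t=3: π = [0.1960, 0.1790, 0.2268, 0.1970, 0.2012], E[r] = 1.5122, γ^t·E[r] = 0.518687, running G = 3.297945
t=4: π = [0.1985, 0.1785, 0.2260, 0.1966, 0.2003], E[r] = 1.5167, γ^t·E[r] = 0.364151, running G = 3.662096
t=5: π = [0.1994, 0.1783, 0.2257, 0.1965, 0.2001], E[r] = 1.5188, γ^t·E[r] = 0.255270, running G = 3.917365
t=6: π = [0.1998, 0.1782, 0.2255, 0.1964, 0.2001], E[r] = 1.5196, γ^t·E[r] = 0.178774, running G = 4.096139

G = 4.0961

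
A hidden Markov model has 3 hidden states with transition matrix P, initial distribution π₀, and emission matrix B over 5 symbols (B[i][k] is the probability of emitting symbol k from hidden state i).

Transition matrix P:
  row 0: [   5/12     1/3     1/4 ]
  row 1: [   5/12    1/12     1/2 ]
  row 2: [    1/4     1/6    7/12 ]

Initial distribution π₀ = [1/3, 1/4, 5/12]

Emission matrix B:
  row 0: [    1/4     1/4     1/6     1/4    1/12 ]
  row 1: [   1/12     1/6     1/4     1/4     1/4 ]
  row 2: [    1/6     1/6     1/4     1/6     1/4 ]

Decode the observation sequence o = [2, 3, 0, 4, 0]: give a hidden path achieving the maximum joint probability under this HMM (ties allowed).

path = [2, 2, 2, 2, 2]

t=0: δ = [5.556e-02, 6.250e-02, 1.042e-01]  (obs o_0=2)
t=1: δ = [6.510e-03, 4.630e-03, 1.013e-02]  ψ = [1, 0, 2]  (obs o_1=3)
t=2: δ = [6.782e-04, 1.808e-04, 9.846e-04]  ψ = [0, 0, 2]  (obs o_2=0)
t=3: δ = [2.355e-05, 5.651e-05, 1.436e-04]  ψ = [0, 0, 2]  (obs o_3=4)
t=4: δ = [8.974e-06, 1.994e-06, 1.396e-05]  ψ = [2, 2, 2]  (obs o_4=0)
backtrack: best end state = 2; path = [2, 2, 2, 2, 2]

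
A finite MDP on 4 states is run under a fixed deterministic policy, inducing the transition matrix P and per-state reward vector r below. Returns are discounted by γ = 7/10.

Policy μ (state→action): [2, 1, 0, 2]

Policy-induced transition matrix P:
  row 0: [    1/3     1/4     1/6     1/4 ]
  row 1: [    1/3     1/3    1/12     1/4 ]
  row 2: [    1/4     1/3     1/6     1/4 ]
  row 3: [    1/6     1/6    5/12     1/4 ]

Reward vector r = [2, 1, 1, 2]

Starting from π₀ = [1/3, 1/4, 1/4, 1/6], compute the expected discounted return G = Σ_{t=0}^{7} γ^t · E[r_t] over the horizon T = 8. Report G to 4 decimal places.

t=0: π = [0.3333, 0.2500, 0.2500, 0.1667], E[r] = 1.5000, γ^t·E[r] = 1.500000, running G = 1.500000
t=1: π = [0.2847, 0.2778, 0.1875, 0.2500], E[r] = 1.5347, γ^t·E[r] = 1.074306, running G = 2.574306
t=2: π = [0.2760, 0.2679, 0.2060, 0.2500], E[r] = 1.5260, γ^t·E[r] = 0.747760, running G = 3.322066
t=3: π = [0.2745, 0.2687, 0.2068, 0.2500], E[r] = 1.5245, γ^t·E[r] = 0.522903, running G = 3.844969
t=4: π = [0.2744, 0.2688, 0.2068, 0.2500], E[r] = 1.5244, γ^t·E[r] = 0.366016, running G = 4.210985
t=5: π = [0.2744, 0.2688, 0.2068, 0.2500], E[r] = 1.5244, γ^t·E[r] = 0.256212, running G = 4.467196
t=6: π = [0.2744, 0.2688, 0.2068, 0.2500], E[r] = 1.5244, γ^t·E[r] = 0.179348, running G = 4.646545
t=7: π = [0.2744, 0.2688, 0.2068, 0.2500], E[r] = 1.5244, γ^t·E[r] = 0.125544, running G = 4.772089

G = 4.7721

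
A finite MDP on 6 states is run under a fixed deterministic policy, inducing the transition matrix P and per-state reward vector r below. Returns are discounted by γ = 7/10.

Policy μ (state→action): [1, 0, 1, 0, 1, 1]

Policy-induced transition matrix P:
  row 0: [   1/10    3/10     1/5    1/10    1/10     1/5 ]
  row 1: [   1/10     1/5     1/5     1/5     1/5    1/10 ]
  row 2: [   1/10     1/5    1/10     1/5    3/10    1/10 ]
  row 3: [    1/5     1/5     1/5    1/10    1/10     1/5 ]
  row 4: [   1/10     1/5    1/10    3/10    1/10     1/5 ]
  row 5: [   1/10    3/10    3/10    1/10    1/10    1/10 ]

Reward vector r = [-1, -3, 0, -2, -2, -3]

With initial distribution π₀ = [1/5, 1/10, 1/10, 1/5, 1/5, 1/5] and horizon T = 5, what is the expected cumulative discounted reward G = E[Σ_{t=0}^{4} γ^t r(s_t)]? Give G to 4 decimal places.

G = -5.2579

t=0: π = [0.2000, 0.1000, 0.1000, 0.2000, 0.2000, 0.2000], E[r] = -1.9000, γ^t·E[r] = -1.900000, running G = -1.900000
t=1: π = [0.1200, 0.2400, 0.1900, 0.1600, 0.1300, 0.1600], E[r] = -1.9000, γ^t·E[r] = -1.330000, running G = -3.230000
t=2: π = [0.1160, 0.2280, 0.1840, 0.1690, 0.1620, 0.1410], E[r] = -1.8850, γ^t·E[r] = -0.923650, running G = -4.153650
t=3: π = [0.1169, 0.2257, 0.1795, 0.1736, 0.1596, 0.1447], E[r] = -1.8945, γ^t·E[r] = -0.649814, running G = -4.803464
t=4: π = [0.1174, 0.2262, 0.1806, 0.1724, 0.1585, 0.1450], E[r] = -1.8927, γ^t·E[r] = -0.454435, running G = -5.257898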